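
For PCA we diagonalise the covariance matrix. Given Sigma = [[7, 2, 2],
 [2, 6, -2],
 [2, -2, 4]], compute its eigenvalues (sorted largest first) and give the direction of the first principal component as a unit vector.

Step 1 — characteristic polynomial p(λ) = det(λI - Sigma) = λ³ - tr·λ² + c_1·λ - det, where tr = trace, c_1 = sum of the principal 2×2 minors, det = det(Sigma):
  tr = 7 + 6 + 4 = 17,
  c_1 = (7·6 - (2)²) + (7·4 - (2)²) + (6·4 - (-2)²) = 38 + 24 + 20 = 82,
  det = 7·(6·4 - (-2)²) - (2)·((2)·4 - (-2)·(2)) + (2)·((2)·(-2) - 6·(2)) = 7·(20) - (2)·(12) + (2)·(-16) = 84.
  So p(λ) = λ³ - 17λ² + 82λ - 84.
Step 2 — look for an integer root (rational root theorem: any rational root is an integer divisor of 84). Testing λ = 7:
  p(7) = 343 - 833 + 574 - 84 = 0  ✓
  Dividing out (λ - 7): p(λ) = (λ - 7)(λ² - 10λ + 12).
Step 3 — remaining eigenvalues from the quadratic λ² - 10λ + 12 = 0:
  Δ = 10² - 4·12 = 100 - 48 = 52,  λ = (10 ± √52)/2 = (10 ± 7.2111)/2 ≈ 8.6056 or 1.3944.
  Sorted: λ_1 = 8.6056,  λ_2 = 7,  λ_3 = 1.3944  (check: sum = 17 = tr ✓).

Step 4 — unit eigenvector for λ_1 ≈ 8.6056: v spans the null space of (Sigma - λ_1 I), whose rows are
  r_1 = (-1.6056, 2, 2),  r_2 = (2, -2.6056, -2),  r_3 = (2, -2, -4.6056).
  v is orthogonal to every row, so take v ∝ r_1 × r_2 = ((2)·(-2) - (2)·(-2.6056), (2)·(2) - (-1.6056)·(-2), (-1.6056)·(-2.6056) - (2)·(2)) ≈ (1.2111, 0.7889, 0.1833).
  Let u = (1.2111, 0.7889, 0.1833).
  ||u|| = √((1.2111)² + (0.7889)² + (0.1833)²) = √(2.1227) ≈ 1.457,  v_1 = u/||u|| ≈ (0.8313, 0.5415, 0.1258) (||v_1|| = 1).

λ_1 = 8.6056,  λ_2 = 7,  λ_3 = 1.3944;  v_1 ≈ (0.8313, 0.5415, 0.1258)


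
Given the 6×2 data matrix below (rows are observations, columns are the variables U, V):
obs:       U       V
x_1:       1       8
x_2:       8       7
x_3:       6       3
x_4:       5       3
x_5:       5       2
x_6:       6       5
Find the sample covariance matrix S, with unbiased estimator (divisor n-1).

Step 1 — column means:
  mean(U) = (1 + 8 + 6 + 5 + 5 + 6) / 6 = 31/6 = 5.1667
  mean(V) = (8 + 7 + 3 + 3 + 2 + 5) / 6 = 28/6 = 4.6667

Step 2 — sample covariance S[i,j] = (1/(n-1)) · Σ_k (x_{k,i} - mean_i) · (x_{k,j} - mean_j), with n-1 = 5.
  S[U,U] = ((-4.1667)·(-4.1667) + (2.8333)·(2.8333) + (0.8333)·(0.8333) + (-0.1667)·(-0.1667) + (-0.1667)·(-0.1667) + (0.8333)·(0.8333)) / 5 = 26.8333/5 = 5.3667
  S[U,V] = ((-4.1667)·(3.3333) + (2.8333)·(2.3333) + (0.8333)·(-1.6667) + (-0.1667)·(-1.6667) + (-0.1667)·(-2.6667) + (0.8333)·(0.3333)) / 5 = -7.6667/5 = -1.5333
  S[V,V] = ((3.3333)·(3.3333) + (2.3333)·(2.3333) + (-1.6667)·(-1.6667) + (-1.6667)·(-1.6667) + (-2.6667)·(-2.6667) + (0.3333)·(0.3333)) / 5 = 29.3333/5 = 5.8667

S is symmetric (S[j,i] = S[i,j]). Assembling:

S = [[5.3667, -1.5333],
 [-1.5333, 5.8667]]


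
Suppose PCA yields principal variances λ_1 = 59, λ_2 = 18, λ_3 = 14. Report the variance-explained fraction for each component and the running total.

Step 1 — total variance = trace(Sigma) = Σ λ_i = 59 + 18 + 14 = 91.

Step 2 — fraction explained by component i = λ_i / Σ λ:
  PC1: 59/91 = 0.6484
  PC2: 18/91 = 0.1978
  PC3: 14/91 = 0.1538

Step 3 — cumulative fraction after k components = (λ_1 + ... + λ_k) / Σ λ:
  k = 1: 59/91 = 0.6484
  k = 2: (59 + 18)/91 = 77/91 = 0.8462
  k = 3: (59 + 18 + 14)/91 = 91/91 = 1

Summary (fraction, with percent):

explained: PC1 0.6484 (64.84%), PC2 0.1978 (19.78%), PC3 0.1538 (15.38%);  cumulative: 0.6484, 0.8462, 1


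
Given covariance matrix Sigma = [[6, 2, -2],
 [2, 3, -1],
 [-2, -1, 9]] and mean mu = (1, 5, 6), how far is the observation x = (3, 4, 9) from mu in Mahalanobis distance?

Step 1 — centre the observation: (x - mu) = (2, -1, 3).

Step 2 — invert Sigma (cofactor / det for 3×3, or solve directly):
  Sigma^{-1} = [[0.2241, -0.1379, 0.0345],
 [-0.1379, 0.431, 0.0172],
 [0.0345, 0.0172, 0.1207]].

Step 3 — form the quadratic (x - mu)^T · Sigma^{-1} · (x - mu):
  Sigma^{-1} · (x - mu) = (0.6897, -0.6552, 0.4138).
  (x - mu)^T · [Sigma^{-1} · (x - mu)] = (2)·(0.6897) + (-1)·(-0.6552) + (3)·(0.4138) = 3.2759.

Step 4 — take square root: d = √(3.2759) ≈ 1.8099.

d(x, mu) = √(3.2759) ≈ 1.8099


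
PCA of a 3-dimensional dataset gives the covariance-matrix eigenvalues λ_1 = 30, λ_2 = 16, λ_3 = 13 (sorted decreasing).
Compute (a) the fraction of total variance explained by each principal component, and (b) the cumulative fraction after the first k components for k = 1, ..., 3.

Step 1 — total variance = trace(Sigma) = Σ λ_i = 30 + 16 + 13 = 59.

Step 2 — fraction explained by component i = λ_i / Σ λ:
  PC1: 30/59 = 0.5085
  PC2: 16/59 = 0.2712
  PC3: 13/59 = 0.2203

Step 3 — cumulative fraction after k components = (λ_1 + ... + λ_k) / Σ λ:
  k = 1: 30/59 = 0.5085
  k = 2: (30 + 16)/59 = 46/59 = 0.7797
  k = 3: (30 + 16 + 13)/59 = 59/59 = 1

Summary (fraction, with percent):

explained: PC1 0.5085 (50.85%), PC2 0.2712 (27.12%), PC3 0.2203 (22.03%);  cumulative: 0.5085, 0.7797, 1


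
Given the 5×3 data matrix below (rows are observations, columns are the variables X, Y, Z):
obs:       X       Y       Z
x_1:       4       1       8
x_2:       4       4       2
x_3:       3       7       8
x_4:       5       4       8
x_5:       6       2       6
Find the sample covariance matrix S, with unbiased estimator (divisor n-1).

Step 1 — column means:
  mean(X) = (4 + 4 + 3 + 5 + 6) / 5 = 22/5 = 4.4
  mean(Y) = (1 + 4 + 7 + 4 + 2) / 5 = 18/5 = 3.6
  mean(Z) = (8 + 2 + 8 + 8 + 6) / 5 = 32/5 = 6.4

Step 2 — sample covariance S[i,j] = (1/(n-1)) · Σ_k (x_{k,i} - mean_i) · (x_{k,j} - mean_j), with n-1 = 4.
  S[X,X] = ((-0.4)·(-0.4) + (-0.4)·(-0.4) + (-1.4)·(-1.4) + (0.6)·(0.6) + (1.6)·(1.6)) / 4 = 5.2/4 = 1.3
  S[X,Y] = ((-0.4)·(-2.6) + (-0.4)·(0.4) + (-1.4)·(3.4) + (0.6)·(0.4) + (1.6)·(-1.6)) / 4 = -6.2/4 = -1.55
  S[X,Z] = ((-0.4)·(1.6) + (-0.4)·(-4.4) + (-1.4)·(1.6) + (0.6)·(1.6) + (1.6)·(-0.4)) / 4 = -0.8/4 = -0.2
  S[Y,Y] = ((-2.6)·(-2.6) + (0.4)·(0.4) + (3.4)·(3.4) + (0.4)·(0.4) + (-1.6)·(-1.6)) / 4 = 21.2/4 = 5.3
  S[Y,Z] = ((-2.6)·(1.6) + (0.4)·(-4.4) + (3.4)·(1.6) + (0.4)·(1.6) + (-1.6)·(-0.4)) / 4 = 0.8/4 = 0.2
  S[Z,Z] = ((1.6)·(1.6) + (-4.4)·(-4.4) + (1.6)·(1.6) + (1.6)·(1.6) + (-0.4)·(-0.4)) / 4 = 27.2/4 = 6.8

S is symmetric (S[j,i] = S[i,j]). Assembling:

S = [[1.3, -1.55, -0.2],
 [-1.55, 5.3, 0.2],
 [-0.2, 0.2, 6.8]]


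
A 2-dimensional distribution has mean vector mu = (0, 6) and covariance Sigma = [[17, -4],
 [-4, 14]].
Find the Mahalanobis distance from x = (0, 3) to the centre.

Step 1 — centre the observation: (x - mu) = (0, -3).

Step 2 — invert Sigma. det(Sigma) = 17·14 - (-4)² = 222.
  Sigma^{-1} = (1/det) · [[d, -b], [-b, a]] = [[0.0631, 0.018],
 [0.018, 0.0766]].

Step 3 — form the quadratic (x - mu)^T · Sigma^{-1} · (x - mu):
  Sigma^{-1} · (x - mu) = (-0.0541, -0.2297).
  (x - mu)^T · [Sigma^{-1} · (x - mu)] = (0)·(-0.0541) + (-3)·(-0.2297) = 0.6892.

Step 4 — take square root: d = √(0.6892) ≈ 0.8302.

d(x, mu) = √(0.6892) ≈ 0.8302


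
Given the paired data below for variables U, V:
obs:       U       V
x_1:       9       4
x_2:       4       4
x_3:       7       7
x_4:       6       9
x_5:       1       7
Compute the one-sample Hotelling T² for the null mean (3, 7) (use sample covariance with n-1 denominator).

Step 1 — sample mean vector:
  mean(U) = (9 + 4 + 7 + 6 + 1) / 5 = 27/5 = 5.4
  mean(V) = (4 + 4 + 7 + 9 + 7) / 5 = 31/5 = 6.2
  x̄ = (5.4, 6.2),  deviation x̄ - mu_0 = (5.4, 6.2) - (3, 7) = (2.4, -0.8).

Step 2 — sample covariance matrix, S[i,j] = (1/(n-1)) · Σ_k (x_{k,i} - mean_i) · (x_{k,j} - mean_j), divisor n-1 = 4:
  S[U,U] = ((3.6)·(3.6) + (-1.4)·(-1.4) + (1.6)·(1.6) + (0.6)·(0.6) + (-4.4)·(-4.4)) / 4 = 37.2/4 = 9.3
  S[U,V] = ((3.6)·(-2.2) + (-1.4)·(-2.2) + (1.6)·(0.8) + (0.6)·(2.8) + (-4.4)·(0.8)) / 4 = -5.4/4 = -1.35
  S[V,V] = ((-2.2)·(-2.2) + (-2.2)·(-2.2) + (0.8)·(0.8) + (2.8)·(2.8) + (0.8)·(0.8)) / 4 = 18.8/4 = 4.7
  S = [[9.3, -1.35],
 [-1.35, 4.7]].

Step 3 — invert S. det(S) = 9.3·4.7 - (-1.35)² = 41.8875.
  S^{-1} = (1/det) · [[d, -b], [-b, a]] = [[0.1122, 0.0322],
 [0.0322, 0.222]].

Step 4 — quadratic form (x̄ - mu_0)^T · S^{-1} · (x̄ - mu_0):
  S^{-1} · (x̄ - mu_0) = (0.2435, -0.1003),
  (x̄ - mu_0)^T · [...] = (2.4)·(0.2435) + (-0.8)·(-0.1003) = 0.6646.

Step 5 — scale by n: T² = 5 · 0.6646 = 3.3232.

T² ≈ 3.3232


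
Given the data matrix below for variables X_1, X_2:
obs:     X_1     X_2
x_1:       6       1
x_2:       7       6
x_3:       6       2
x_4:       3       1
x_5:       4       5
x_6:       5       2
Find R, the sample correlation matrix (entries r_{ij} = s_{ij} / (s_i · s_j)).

Step 1 — column means:
  mean(X_1) = (6 + 7 + 6 + 3 + 4 + 5) / 6 = 31/6 = 5.1667
  mean(X_2) = (1 + 6 + 2 + 1 + 5 + 2) / 6 = 17/6 = 2.8333

Step 2 — sample variances and covariances s[i,j] = (1/(n-1)) · Σ_k (x_{k,i} - mean_i) · (x_{k,j} - mean_j), with n-1 = 5:
  s[X_1,X_1] = ((0.8333)·(0.8333) + (1.8333)·(1.8333) + (0.8333)·(0.8333) + (-2.1667)·(-2.1667) + (-1.1667)·(-1.1667) + (-0.1667)·(-0.1667)) / 5 = 10.8333/5 = 2.1667
  s[X_1,X_2] = ((0.8333)·(-1.8333) + (1.8333)·(3.1667) + (0.8333)·(-0.8333) + (-2.1667)·(-1.8333) + (-1.1667)·(2.1667) + (-0.1667)·(-0.8333)) / 5 = 5.1667/5 = 1.0333
  s[X_2,X_2] = ((-1.8333)·(-1.8333) + (3.1667)·(3.1667) + (-0.8333)·(-0.8333) + (-1.8333)·(-1.8333) + (2.1667)·(2.1667) + (-0.8333)·(-0.8333)) / 5 = 22.8333/5 = 4.5667
  Sample standard deviations s_i = √(s[i,i]):
  s(X_1) = √(2.1667) = 1.472
  s(X_2) = √(4.5667) = 2.137

Step 3 — r_{ij} = s_{ij} / (s_i · s_j):
  r[X_1,X_1] = 1 (diagonal).
  r[X_1,X_2] = 1.0333 / (1.472 · 2.137) = 1.0333 / 3.1455 = 0.3285
  r[X_2,X_2] = 1 (diagonal).

R is symmetric with unit diagonal. Assembling:

R = [[1, 0.3285],
 [0.3285, 1]]


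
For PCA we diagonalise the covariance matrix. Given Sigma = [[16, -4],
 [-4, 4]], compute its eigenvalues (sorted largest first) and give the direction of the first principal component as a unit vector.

Step 1 — characteristic polynomial of 2×2 Sigma:
  det(Sigma - λI) = λ² - trace · λ + det = 0.
  trace = 16 + 4 = 20, det = 16·4 - (-4)² = 48.
Step 2 — discriminant:
  Δ = trace² - 4·det = 400 - 192 = 208.
Step 3 — eigenvalues:
  λ = (trace ± √Δ)/2 = (20 ± 14.4222)/2,
  λ_1 = 17.2111,  λ_2 = 2.7889.

Step 4 — unit eigenvector for λ_1: solve (Sigma - λ_1 I)v = 0. First row:
  (16 - 17.2111)·v_x + (-4)·v_y = 0, i.e. (-1.2111)·v_x + (-4)·v_y = 0,
  so v ∝ (b, λ_1 - a) = (-4, 1.2111); multiply by -1 so the first entry is positive: u = (4, -1.2111).
  ||u|| = √((4)² + (-1.2111)²) = √(17.4668) ≈ 4.1793,
  v_1 = u/||u|| ≈ (0.9571, -0.2898) (||v_1|| = 1).

λ_1 = 17.2111,  λ_2 = 2.7889;  v_1 ≈ (0.9571, -0.2898)


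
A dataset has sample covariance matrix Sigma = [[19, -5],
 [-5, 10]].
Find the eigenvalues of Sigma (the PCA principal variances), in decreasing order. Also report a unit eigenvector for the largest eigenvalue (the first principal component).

Step 1 — characteristic polynomial of 2×2 Sigma:
  det(Sigma - λI) = λ² - trace · λ + det = 0.
  trace = 19 + 10 = 29, det = 19·10 - (-5)² = 165.
Step 2 — discriminant:
  Δ = trace² - 4·det = 841 - 660 = 181.
Step 3 — eigenvalues:
  λ = (trace ± √Δ)/2 = (29 ± 13.4536)/2,
  λ_1 = 21.2268,  λ_2 = 7.7732.

Step 4 — unit eigenvector for λ_1: solve (Sigma - λ_1 I)v = 0. First row:
  (19 - 21.2268)·v_x + (-5)·v_y = 0, i.e. (-2.2268)·v_x + (-5)·v_y = 0,
  so v ∝ (b, λ_1 - a) = (-5, 2.2268); multiply by -1 so the first entry is positive: u = (5, -2.2268).
  ||u|| = √((5)² + (-2.2268)²) = √(29.9587) ≈ 5.4735,
  v_1 = u/||u|| ≈ (0.9135, -0.4068) (||v_1|| = 1).

λ_1 = 21.2268,  λ_2 = 7.7732;  v_1 ≈ (0.9135, -0.4068)


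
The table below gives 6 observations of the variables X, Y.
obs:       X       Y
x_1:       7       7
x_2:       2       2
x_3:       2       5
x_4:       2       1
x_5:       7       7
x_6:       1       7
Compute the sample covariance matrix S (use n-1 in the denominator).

Step 1 — column means:
  mean(X) = (7 + 2 + 2 + 2 + 7 + 1) / 6 = 21/6 = 3.5
  mean(Y) = (7 + 2 + 5 + 1 + 7 + 7) / 6 = 29/6 = 4.8333

Step 2 — sample covariance S[i,j] = (1/(n-1)) · Σ_k (x_{k,i} - mean_i) · (x_{k,j} - mean_j), with n-1 = 5.
  S[X,X] = ((3.5)·(3.5) + (-1.5)·(-1.5) + (-1.5)·(-1.5) + (-1.5)·(-1.5) + (3.5)·(3.5) + (-2.5)·(-2.5)) / 5 = 37.5/5 = 7.5
  S[X,Y] = ((3.5)·(2.1667) + (-1.5)·(-2.8333) + (-1.5)·(0.1667) + (-1.5)·(-3.8333) + (3.5)·(2.1667) + (-2.5)·(2.1667)) / 5 = 19.5/5 = 3.9
  S[Y,Y] = ((2.1667)·(2.1667) + (-2.8333)·(-2.8333) + (0.1667)·(0.1667) + (-3.8333)·(-3.8333) + (2.1667)·(2.1667) + (2.1667)·(2.1667)) / 5 = 36.8333/5 = 7.3667

S is symmetric (S[j,i] = S[i,j]). Assembling:

S = [[7.5, 3.9],
 [3.9, 7.3667]]


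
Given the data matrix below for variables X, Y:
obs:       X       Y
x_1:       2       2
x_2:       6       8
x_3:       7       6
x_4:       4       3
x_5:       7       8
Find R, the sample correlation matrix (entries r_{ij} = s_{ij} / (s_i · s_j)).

Step 1 — column means:
  mean(X) = (2 + 6 + 7 + 4 + 7) / 5 = 26/5 = 5.2
  mean(Y) = (2 + 8 + 6 + 3 + 8) / 5 = 27/5 = 5.4

Step 2 — sample variances and covariances s[i,j] = (1/(n-1)) · Σ_k (x_{k,i} - mean_i) · (x_{k,j} - mean_j), with n-1 = 4:
  s[X,X] = ((-3.2)·(-3.2) + (0.8)·(0.8) + (1.8)·(1.8) + (-1.2)·(-1.2) + (1.8)·(1.8)) / 4 = 18.8/4 = 4.7
  s[X,Y] = ((-3.2)·(-3.4) + (0.8)·(2.6) + (1.8)·(0.6) + (-1.2)·(-2.4) + (1.8)·(2.6)) / 4 = 21.6/4 = 5.4
  s[Y,Y] = ((-3.4)·(-3.4) + (2.6)·(2.6) + (0.6)·(0.6) + (-2.4)·(-2.4) + (2.6)·(2.6)) / 4 = 31.2/4 = 7.8
  Sample standard deviations s_i = √(s[i,i]):
  s(X) = √(4.7) = 2.1679
  s(Y) = √(7.8) = 2.7928

Step 3 — r_{ij} = s_{ij} / (s_i · s_j):
  r[X,X] = 1 (diagonal).
  r[X,Y] = 5.4 / (2.1679 · 2.7928) = 5.4 / 6.0548 = 0.8919
  r[Y,Y] = 1 (diagonal).

R is symmetric with unit diagonal. Assembling:

R = [[1, 0.8919],
 [0.8919, 1]]


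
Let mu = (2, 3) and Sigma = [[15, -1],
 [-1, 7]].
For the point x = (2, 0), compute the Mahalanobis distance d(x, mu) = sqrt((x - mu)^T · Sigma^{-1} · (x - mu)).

Step 1 — centre the observation: (x - mu) = (0, -3).

Step 2 — invert Sigma. det(Sigma) = 15·7 - (-1)² = 104.
  Sigma^{-1} = (1/det) · [[d, -b], [-b, a]] = [[0.0673, 0.0096],
 [0.0096, 0.1442]].

Step 3 — form the quadratic (x - mu)^T · Sigma^{-1} · (x - mu):
  Sigma^{-1} · (x - mu) = (-0.0288, -0.4327).
  (x - mu)^T · [Sigma^{-1} · (x - mu)] = (0)·(-0.0288) + (-3)·(-0.4327) = 1.2981.

Step 4 — take square root: d = √(1.2981) ≈ 1.1393.

d(x, mu) = √(1.2981) ≈ 1.1393


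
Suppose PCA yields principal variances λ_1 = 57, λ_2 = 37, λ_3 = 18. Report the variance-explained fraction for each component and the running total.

Step 1 — total variance = trace(Sigma) = Σ λ_i = 57 + 37 + 18 = 112.

Step 2 — fraction explained by component i = λ_i / Σ λ:
  PC1: 57/112 = 0.5089
  PC2: 37/112 = 0.3304
  PC3: 18/112 = 0.1607

Step 3 — cumulative fraction after k components = (λ_1 + ... + λ_k) / Σ λ:
  k = 1: 57/112 = 0.5089
  k = 2: (57 + 37)/112 = 94/112 = 0.8393
  k = 3: (57 + 37 + 18)/112 = 112/112 = 1

Summary (fraction, with percent):

explained: PC1 0.5089 (50.89%), PC2 0.3304 (33.04%), PC3 0.1607 (16.07%);  cumulative: 0.5089, 0.8393, 1


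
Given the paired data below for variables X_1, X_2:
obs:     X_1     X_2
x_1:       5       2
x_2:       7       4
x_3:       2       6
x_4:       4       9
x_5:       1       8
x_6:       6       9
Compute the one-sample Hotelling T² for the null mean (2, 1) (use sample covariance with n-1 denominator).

Step 1 — sample mean vector:
  mean(X_1) = (5 + 7 + 2 + 4 + 1 + 6) / 6 = 25/6 = 4.1667
  mean(X_2) = (2 + 4 + 6 + 9 + 8 + 9) / 6 = 38/6 = 6.3333
  x̄ = (4.1667, 6.3333),  deviation x̄ - mu_0 = (4.1667, 6.3333) - (2, 1) = (2.1667, 5.3333).

Step 2 — sample covariance matrix, S[i,j] = (1/(n-1)) · Σ_k (x_{k,i} - mean_i) · (x_{k,j} - mean_j), divisor n-1 = 5:
  S[X_1,X_1] = ((0.8333)·(0.8333) + (2.8333)·(2.8333) + (-2.1667)·(-2.1667) + (-0.1667)·(-0.1667) + (-3.1667)·(-3.1667) + (1.8333)·(1.8333)) / 5 = 26.8333/5 = 5.3667
  S[X_1,X_2] = ((0.8333)·(-4.3333) + (2.8333)·(-2.3333) + (-2.1667)·(-0.3333) + (-0.1667)·(2.6667) + (-3.1667)·(1.6667) + (1.8333)·(2.6667)) / 5 = -10.3333/5 = -2.0667
  S[X_2,X_2] = ((-4.3333)·(-4.3333) + (-2.3333)·(-2.3333) + (-0.3333)·(-0.3333) + (2.6667)·(2.6667) + (1.6667)·(1.6667) + (2.6667)·(2.6667)) / 5 = 41.3333/5 = 8.2667
  S = [[5.3667, -2.0667],
 [-2.0667, 8.2667]].

Step 3 — invert S. det(S) = 5.3667·8.2667 - (-2.0667)² = 40.0933.
  S^{-1} = (1/det) · [[d, -b], [-b, a]] = [[0.2062, 0.0515],
 [0.0515, 0.1339]].

Step 4 — quadratic form (x̄ - mu_0)^T · S^{-1} · (x̄ - mu_0):
  S^{-1} · (x̄ - mu_0) = (0.7216, 0.8256),
  (x̄ - mu_0)^T · [...] = (2.1667)·(0.7216) + (5.3333)·(0.8256) = 5.9666.

Step 5 — scale by n: T² = 6 · 5.9666 = 35.7998.

T² ≈ 35.7998


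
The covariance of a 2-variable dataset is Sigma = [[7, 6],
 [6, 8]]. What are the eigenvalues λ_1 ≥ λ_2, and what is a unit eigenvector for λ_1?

Step 1 — characteristic polynomial of 2×2 Sigma:
  det(Sigma - λI) = λ² - trace · λ + det = 0.
  trace = 7 + 8 = 15, det = 7·8 - (6)² = 20.
Step 2 — discriminant:
  Δ = trace² - 4·det = 225 - 80 = 145.
Step 3 — eigenvalues:
  λ = (trace ± √Δ)/2 = (15 ± 12.0416)/2,
  λ_1 = 13.5208,  λ_2 = 1.4792.

Step 4 — unit eigenvector for λ_1: solve (Sigma - λ_1 I)v = 0. First row:
  (7 - 13.5208)·v_x + (6)·v_y = 0, i.e. (-6.5208)·v_x + (6)·v_y = 0,
  so v ∝ (b, λ_1 - a) = (6, 6.5208) = u.
  ||u|| = √((6)² + (6.5208)²) = √(78.5208) ≈ 8.8612,
  v_1 = u/||u|| ≈ (0.6771, 0.7359) (||v_1|| = 1).

λ_1 = 13.5208,  λ_2 = 1.4792;  v_1 ≈ (0.6771, 0.7359)


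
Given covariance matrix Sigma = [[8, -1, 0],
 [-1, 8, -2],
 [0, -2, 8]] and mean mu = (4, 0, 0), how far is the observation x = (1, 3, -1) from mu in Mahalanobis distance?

Step 1 — centre the observation: (x - mu) = (-3, 3, -1).

Step 2 — invert Sigma (cofactor / det for 3×3, or solve directly):
  Sigma^{-1} = [[0.1271, 0.0169, 0.0042],
 [0.0169, 0.1356, 0.0339],
 [0.0042, 0.0339, 0.1335]].

Step 3 — form the quadratic (x - mu)^T · Sigma^{-1} · (x - mu):
  Sigma^{-1} · (x - mu) = (-0.3347, 0.322, -0.0445).
  (x - mu)^T · [Sigma^{-1} · (x - mu)] = (-3)·(-0.3347) + (3)·(0.322) + (-1)·(-0.0445) = 2.0148.

Step 4 — take square root: d = √(2.0148) ≈ 1.4194.

d(x, mu) = √(2.0148) ≈ 1.4194


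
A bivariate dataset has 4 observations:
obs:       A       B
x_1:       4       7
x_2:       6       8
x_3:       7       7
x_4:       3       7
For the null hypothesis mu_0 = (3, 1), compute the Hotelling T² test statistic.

Step 1 — sample mean vector:
  mean(A) = (4 + 6 + 7 + 3) / 4 = 20/4 = 5
  mean(B) = (7 + 8 + 7 + 7) / 4 = 29/4 = 7.25
  x̄ = (5, 7.25),  deviation x̄ - mu_0 = (5, 7.25) - (3, 1) = (2, 6.25).

Step 2 — sample covariance matrix, S[i,j] = (1/(n-1)) · Σ_k (x_{k,i} - mean_i) · (x_{k,j} - mean_j), divisor n-1 = 3:
  S[A,A] = ((-1)·(-1) + (1)·(1) + (2)·(2) + (-2)·(-2)) / 3 = 10/3 = 3.3333
  S[A,B] = ((-1)·(-0.25) + (1)·(0.75) + (2)·(-0.25) + (-2)·(-0.25)) / 3 = 1/3 = 0.3333
  S[B,B] = ((-0.25)·(-0.25) + (0.75)·(0.75) + (-0.25)·(-0.25) + (-0.25)·(-0.25)) / 3 = 0.75/3 = 0.25
  S = [[3.3333, 0.3333],
 [0.3333, 0.25]].

Step 3 — invert S. det(S) = 3.3333·0.25 - (0.3333)² = 0.7222.
  S^{-1} = (1/det) · [[d, -b], [-b, a]] = [[0.3462, -0.4615],
 [-0.4615, 4.6154]].

Step 4 — quadratic form (x̄ - mu_0)^T · S^{-1} · (x̄ - mu_0):
  S^{-1} · (x̄ - mu_0) = (-2.1923, 27.9231),
  (x̄ - mu_0)^T · [...] = (2)·(-2.1923) + (6.25)·(27.9231) = 170.1346.

Step 5 — scale by n: T² = 4 · 170.1346 = 680.5385.

T² ≈ 680.5385


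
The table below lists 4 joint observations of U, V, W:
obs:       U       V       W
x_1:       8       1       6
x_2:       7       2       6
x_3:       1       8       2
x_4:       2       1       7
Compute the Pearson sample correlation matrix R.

Step 1 — column means:
  mean(U) = (8 + 7 + 1 + 2) / 4 = 18/4 = 4.5
  mean(V) = (1 + 2 + 8 + 1) / 4 = 12/4 = 3
  mean(W) = (6 + 6 + 2 + 7) / 4 = 21/4 = 5.25

Step 2 — sample variances and covariances s[i,j] = (1/(n-1)) · Σ_k (x_{k,i} - mean_i) · (x_{k,j} - mean_j), with n-1 = 3:
  s[U,U] = ((3.5)·(3.5) + (2.5)·(2.5) + (-3.5)·(-3.5) + (-2.5)·(-2.5)) / 3 = 37/3 = 12.3333
  s[U,V] = ((3.5)·(-2) + (2.5)·(-1) + (-3.5)·(5) + (-2.5)·(-2)) / 3 = -22/3 = -7.3333
  s[U,W] = ((3.5)·(0.75) + (2.5)·(0.75) + (-3.5)·(-3.25) + (-2.5)·(1.75)) / 3 = 11.5/3 = 3.8333
  s[V,V] = ((-2)·(-2) + (-1)·(-1) + (5)·(5) + (-2)·(-2)) / 3 = 34/3 = 11.3333
  s[V,W] = ((-2)·(0.75) + (-1)·(0.75) + (5)·(-3.25) + (-2)·(1.75)) / 3 = -22/3 = -7.3333
  s[W,W] = ((0.75)·(0.75) + (0.75)·(0.75) + (-3.25)·(-3.25) + (1.75)·(1.75)) / 3 = 14.75/3 = 4.9167
  Sample standard deviations s_i = √(s[i,i]):
  s(U) = √(12.3333) = 3.5119
  s(V) = √(11.3333) = 3.3665
  s(W) = √(4.9167) = 2.2174

Step 3 — r_{ij} = s_{ij} / (s_i · s_j):
  r[U,U] = 1 (diagonal).
  r[U,V] = -7.3333 / (3.5119 · 3.3665) = -7.3333 / 11.8228 = -0.6203
  r[U,W] = 3.8333 / (3.5119 · 2.2174) = 3.8333 / 7.7871 = 0.4923
  r[V,V] = 1 (diagonal).
  r[V,W] = -7.3333 / (3.3665 · 2.2174) = -7.3333 / 7.4647 = -0.9824
  r[W,W] = 1 (diagonal).

R is symmetric with unit diagonal. Assembling:

R = [[1, -0.6203, 0.4923],
 [-0.6203, 1, -0.9824],
 [0.4923, -0.9824, 1]]


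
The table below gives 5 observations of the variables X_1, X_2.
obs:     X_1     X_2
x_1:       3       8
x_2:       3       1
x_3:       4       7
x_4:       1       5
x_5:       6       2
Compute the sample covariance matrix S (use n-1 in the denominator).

Step 1 — column means:
  mean(X_1) = (3 + 3 + 4 + 1 + 6) / 5 = 17/5 = 3.4
  mean(X_2) = (8 + 1 + 7 + 5 + 2) / 5 = 23/5 = 4.6

Step 2 — sample covariance S[i,j] = (1/(n-1)) · Σ_k (x_{k,i} - mean_i) · (x_{k,j} - mean_j), with n-1 = 4.
  S[X_1,X_1] = ((-0.4)·(-0.4) + (-0.4)·(-0.4) + (0.6)·(0.6) + (-2.4)·(-2.4) + (2.6)·(2.6)) / 4 = 13.2/4 = 3.3
  S[X_1,X_2] = ((-0.4)·(3.4) + (-0.4)·(-3.6) + (0.6)·(2.4) + (-2.4)·(0.4) + (2.6)·(-2.6)) / 4 = -6.2/4 = -1.55
  S[X_2,X_2] = ((3.4)·(3.4) + (-3.6)·(-3.6) + (2.4)·(2.4) + (0.4)·(0.4) + (-2.6)·(-2.6)) / 4 = 37.2/4 = 9.3

S is symmetric (S[j,i] = S[i,j]). Assembling:

S = [[3.3, -1.55],
 [-1.55, 9.3]]


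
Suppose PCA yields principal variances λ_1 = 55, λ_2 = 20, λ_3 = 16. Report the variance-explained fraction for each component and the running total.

Step 1 — total variance = trace(Sigma) = Σ λ_i = 55 + 20 + 16 = 91.

Step 2 — fraction explained by component i = λ_i / Σ λ:
  PC1: 55/91 = 0.6044
  PC2: 20/91 = 0.2198
  PC3: 16/91 = 0.1758

Step 3 — cumulative fraction after k components = (λ_1 + ... + λ_k) / Σ λ:
  k = 1: 55/91 = 0.6044
  k = 2: (55 + 20)/91 = 75/91 = 0.8242
  k = 3: (55 + 20 + 16)/91 = 91/91 = 1

Summary (fraction, with percent):

explained: PC1 0.6044 (60.44%), PC2 0.2198 (21.98%), PC3 0.1758 (17.58%);  cumulative: 0.6044, 0.8242, 1


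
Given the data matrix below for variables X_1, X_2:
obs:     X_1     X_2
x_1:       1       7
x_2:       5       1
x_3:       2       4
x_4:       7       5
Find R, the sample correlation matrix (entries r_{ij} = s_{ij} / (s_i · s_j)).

Step 1 — column means:
  mean(X_1) = (1 + 5 + 2 + 7) / 4 = 15/4 = 3.75
  mean(X_2) = (7 + 1 + 4 + 5) / 4 = 17/4 = 4.25

Step 2 — sample variances and covariances s[i,j] = (1/(n-1)) · Σ_k (x_{k,i} - mean_i) · (x_{k,j} - mean_j), with n-1 = 3:
  s[X_1,X_1] = ((-2.75)·(-2.75) + (1.25)·(1.25) + (-1.75)·(-1.75) + (3.25)·(3.25)) / 3 = 22.75/3 = 7.5833
  s[X_1,X_2] = ((-2.75)·(2.75) + (1.25)·(-3.25) + (-1.75)·(-0.25) + (3.25)·(0.75)) / 3 = -8.75/3 = -2.9167
  s[X_2,X_2] = ((2.75)·(2.75) + (-3.25)·(-3.25) + (-0.25)·(-0.25) + (0.75)·(0.75)) / 3 = 18.75/3 = 6.25
  Sample standard deviations s_i = √(s[i,i]):
  s(X_1) = √(7.5833) = 2.7538
  s(X_2) = √(6.25) = 2.5

Step 3 — r_{ij} = s_{ij} / (s_i · s_j):
  r[X_1,X_1] = 1 (diagonal).
  r[X_1,X_2] = -2.9167 / (2.7538 · 2.5) = -2.9167 / 6.8845 = -0.4237
  r[X_2,X_2] = 1 (diagonal).

R is symmetric with unit diagonal. Assembling:

R = [[1, -0.4237],
 [-0.4237, 1]]


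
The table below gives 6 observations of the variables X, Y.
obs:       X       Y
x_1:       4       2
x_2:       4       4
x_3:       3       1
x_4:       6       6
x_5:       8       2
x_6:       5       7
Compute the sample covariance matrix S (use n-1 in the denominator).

Step 1 — column means:
  mean(X) = (4 + 4 + 3 + 6 + 8 + 5) / 6 = 30/6 = 5
  mean(Y) = (2 + 4 + 1 + 6 + 2 + 7) / 6 = 22/6 = 3.6667

Step 2 — sample covariance S[i,j] = (1/(n-1)) · Σ_k (x_{k,i} - mean_i) · (x_{k,j} - mean_j), with n-1 = 5.
  S[X,X] = ((-1)·(-1) + (-1)·(-1) + (-2)·(-2) + (1)·(1) + (3)·(3) + (0)·(0)) / 5 = 16/5 = 3.2
  S[X,Y] = ((-1)·(-1.6667) + (-1)·(0.3333) + (-2)·(-2.6667) + (1)·(2.3333) + (3)·(-1.6667) + (0)·(3.3333)) / 5 = 4/5 = 0.8
  S[Y,Y] = ((-1.6667)·(-1.6667) + (0.3333)·(0.3333) + (-2.6667)·(-2.6667) + (2.3333)·(2.3333) + (-1.6667)·(-1.6667) + (3.3333)·(3.3333)) / 5 = 29.3333/5 = 5.8667

S is symmetric (S[j,i] = S[i,j]). Assembling:

S = [[3.2, 0.8],
 [0.8, 5.8667]]


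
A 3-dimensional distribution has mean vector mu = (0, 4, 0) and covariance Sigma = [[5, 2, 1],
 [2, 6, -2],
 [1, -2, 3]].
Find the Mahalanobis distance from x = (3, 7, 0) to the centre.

Step 1 — centre the observation: (x - mu) = (3, 3, 0).

Step 2 — invert Sigma (cofactor / det for 3×3, or solve directly):
  Sigma^{-1} = [[0.3182, -0.1818, -0.2273],
 [-0.1818, 0.3182, 0.2727],
 [-0.2273, 0.2727, 0.5909]].

Step 3 — form the quadratic (x - mu)^T · Sigma^{-1} · (x - mu):
  Sigma^{-1} · (x - mu) = (0.4091, 0.4091, 0.1364).
  (x - mu)^T · [Sigma^{-1} · (x - mu)] = (3)·(0.4091) + (3)·(0.4091) + (0)·(0.1364) = 2.4545.

Step 4 — take square root: d = √(2.4545) ≈ 1.5667.

d(x, mu) = √(2.4545) ≈ 1.5667


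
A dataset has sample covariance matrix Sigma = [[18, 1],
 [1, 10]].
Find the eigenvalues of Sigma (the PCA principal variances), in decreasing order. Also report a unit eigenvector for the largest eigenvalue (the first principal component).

Step 1 — characteristic polynomial of 2×2 Sigma:
  det(Sigma - λI) = λ² - trace · λ + det = 0.
  trace = 18 + 10 = 28, det = 18·10 - (1)² = 179.
Step 2 — discriminant:
  Δ = trace² - 4·det = 784 - 716 = 68.
Step 3 — eigenvalues:
  λ = (trace ± √Δ)/2 = (28 ± 8.2462)/2,
  λ_1 = 18.1231,  λ_2 = 9.8769.

Step 4 — unit eigenvector for λ_1: solve (Sigma - λ_1 I)v = 0. First row:
  (18 - 18.1231)·v_x + (1)·v_y = 0, i.e. (-0.1231)·v_x + (1)·v_y = 0,
  so v ∝ (b, λ_1 - a) = (1, 0.1231) = u.
  ||u|| = √((1)² + (0.1231)²) = √(1.0152) ≈ 1.0075,
  v_1 = u/||u|| ≈ (0.9925, 0.1222) (||v_1|| = 1).

λ_1 = 18.1231,  λ_2 = 9.8769;  v_1 ≈ (0.9925, 0.1222)


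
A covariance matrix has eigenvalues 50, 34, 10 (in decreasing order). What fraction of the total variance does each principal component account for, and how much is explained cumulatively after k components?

Step 1 — total variance = trace(Sigma) = Σ λ_i = 50 + 34 + 10 = 94.

Step 2 — fraction explained by component i = λ_i / Σ λ:
  PC1: 50/94 = 0.5319
  PC2: 34/94 = 0.3617
  PC3: 10/94 = 0.1064

Step 3 — cumulative fraction after k components = (λ_1 + ... + λ_k) / Σ λ:
  k = 1: 50/94 = 0.5319
  k = 2: (50 + 34)/94 = 84/94 = 0.8936
  k = 3: (50 + 34 + 10)/94 = 94/94 = 1

Summary (fraction, with percent):

explained: PC1 0.5319 (53.19%), PC2 0.3617 (36.17%), PC3 0.1064 (10.64%);  cumulative: 0.5319, 0.8936, 1


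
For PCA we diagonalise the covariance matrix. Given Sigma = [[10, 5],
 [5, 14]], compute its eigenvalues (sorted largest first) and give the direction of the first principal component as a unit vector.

Step 1 — characteristic polynomial of 2×2 Sigma:
  det(Sigma - λI) = λ² - trace · λ + det = 0.
  trace = 10 + 14 = 24, det = 10·14 - (5)² = 115.
Step 2 — discriminant:
  Δ = trace² - 4·det = 576 - 460 = 116.
Step 3 — eigenvalues:
  λ = (trace ± √Δ)/2 = (24 ± 10.7703)/2,
  λ_1 = 17.3852,  λ_2 = 6.6148.

Step 4 — unit eigenvector for λ_1: solve (Sigma - λ_1 I)v = 0. First row:
  (10 - 17.3852)·v_x + (5)·v_y = 0, i.e. (-7.3852)·v_x + (5)·v_y = 0,
  so v ∝ (b, λ_1 - a) = (5, 7.3852) = u.
  ||u|| = √((5)² + (7.3852)²) = √(79.5407) ≈ 8.9186,
  v_1 = u/||u|| ≈ (0.5606, 0.8281) (||v_1|| = 1).

λ_1 = 17.3852,  λ_2 = 6.6148;  v_1 ≈ (0.5606, 0.8281)


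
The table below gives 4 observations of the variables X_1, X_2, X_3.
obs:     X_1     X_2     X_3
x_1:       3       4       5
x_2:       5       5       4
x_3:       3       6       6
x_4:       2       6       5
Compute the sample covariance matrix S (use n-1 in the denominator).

Step 1 — column means:
  mean(X_1) = (3 + 5 + 3 + 2) / 4 = 13/4 = 3.25
  mean(X_2) = (4 + 5 + 6 + 6) / 4 = 21/4 = 5.25
  mean(X_3) = (5 + 4 + 6 + 5) / 4 = 20/4 = 5

Step 2 — sample covariance S[i,j] = (1/(n-1)) · Σ_k (x_{k,i} - mean_i) · (x_{k,j} - mean_j), with n-1 = 3.
  S[X_1,X_1] = ((-0.25)·(-0.25) + (1.75)·(1.75) + (-0.25)·(-0.25) + (-1.25)·(-1.25)) / 3 = 4.75/3 = 1.5833
  S[X_1,X_2] = ((-0.25)·(-1.25) + (1.75)·(-0.25) + (-0.25)·(0.75) + (-1.25)·(0.75)) / 3 = -1.25/3 = -0.4167
  S[X_1,X_3] = ((-0.25)·(0) + (1.75)·(-1) + (-0.25)·(1) + (-1.25)·(0)) / 3 = -2/3 = -0.6667
  S[X_2,X_2] = ((-1.25)·(-1.25) + (-0.25)·(-0.25) + (0.75)·(0.75) + (0.75)·(0.75)) / 3 = 2.75/3 = 0.9167
  S[X_2,X_3] = ((-1.25)·(0) + (-0.25)·(-1) + (0.75)·(1) + (0.75)·(0)) / 3 = 1/3 = 0.3333
  S[X_3,X_3] = ((0)·(0) + (-1)·(-1) + (1)·(1) + (0)·(0)) / 3 = 2/3 = 0.6667

S is symmetric (S[j,i] = S[i,j]). Assembling:

S = [[1.5833, -0.4167, -0.6667],
 [-0.4167, 0.9167, 0.3333],
 [-0.6667, 0.3333, 0.6667]]


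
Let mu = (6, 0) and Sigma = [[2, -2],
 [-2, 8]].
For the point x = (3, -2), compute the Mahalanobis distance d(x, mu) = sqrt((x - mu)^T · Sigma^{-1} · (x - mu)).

Step 1 — centre the observation: (x - mu) = (-3, -2).

Step 2 — invert Sigma. det(Sigma) = 2·8 - (-2)² = 12.
  Sigma^{-1} = (1/det) · [[d, -b], [-b, a]] = [[0.6667, 0.1667],
 [0.1667, 0.1667]].

Step 3 — form the quadratic (x - mu)^T · Sigma^{-1} · (x - mu):
  Sigma^{-1} · (x - mu) = (-2.3333, -0.8333).
  (x - mu)^T · [Sigma^{-1} · (x - mu)] = (-3)·(-2.3333) + (-2)·(-0.8333) = 8.6667.

Step 4 — take square root: d = √(8.6667) ≈ 2.9439.

d(x, mu) = √(8.6667) ≈ 2.9439


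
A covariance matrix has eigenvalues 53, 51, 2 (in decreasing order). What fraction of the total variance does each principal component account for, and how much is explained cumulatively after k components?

Step 1 — total variance = trace(Sigma) = Σ λ_i = 53 + 51 + 2 = 106.

Step 2 — fraction explained by component i = λ_i / Σ λ:
  PC1: 53/106 = 0.5
  PC2: 51/106 = 0.4811
  PC3: 2/106 = 0.0189

Step 3 — cumulative fraction after k components = (λ_1 + ... + λ_k) / Σ λ:
  k = 1: 53/106 = 0.5
  k = 2: (53 + 51)/106 = 104/106 = 0.9811
  k = 3: (53 + 51 + 2)/106 = 106/106 = 1

Summary (fraction, with percent):

explained: PC1 0.5 (50%), PC2 0.4811 (48.11%), PC3 0.0189 (1.89%);  cumulative: 0.5, 0.9811, 1


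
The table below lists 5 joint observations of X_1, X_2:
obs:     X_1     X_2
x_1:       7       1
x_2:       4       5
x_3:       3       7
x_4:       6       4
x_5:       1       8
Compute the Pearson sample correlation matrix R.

Step 1 — column means:
  mean(X_1) = (7 + 4 + 3 + 6 + 1) / 5 = 21/5 = 4.2
  mean(X_2) = (1 + 5 + 7 + 4 + 8) / 5 = 25/5 = 5

Step 2 — sample variances and covariances s[i,j] = (1/(n-1)) · Σ_k (x_{k,i} - mean_i) · (x_{k,j} - mean_j), with n-1 = 4:
  s[X_1,X_1] = ((2.8)·(2.8) + (-0.2)·(-0.2) + (-1.2)·(-1.2) + (1.8)·(1.8) + (-3.2)·(-3.2)) / 4 = 22.8/4 = 5.7
  s[X_1,X_2] = ((2.8)·(-4) + (-0.2)·(0) + (-1.2)·(2) + (1.8)·(-1) + (-3.2)·(3)) / 4 = -25/4 = -6.25
  s[X_2,X_2] = ((-4)·(-4) + (0)·(0) + (2)·(2) + (-1)·(-1) + (3)·(3)) / 4 = 30/4 = 7.5
  Sample standard deviations s_i = √(s[i,i]):
  s(X_1) = √(5.7) = 2.3875
  s(X_2) = √(7.5) = 2.7386

Step 3 — r_{ij} = s_{ij} / (s_i · s_j):
  r[X_1,X_1] = 1 (diagonal).
  r[X_1,X_2] = -6.25 / (2.3875 · 2.7386) = -6.25 / 6.5383 = -0.9559
  r[X_2,X_2] = 1 (diagonal).

R is symmetric with unit diagonal. Assembling:

R = [[1, -0.9559],
 [-0.9559, 1]]


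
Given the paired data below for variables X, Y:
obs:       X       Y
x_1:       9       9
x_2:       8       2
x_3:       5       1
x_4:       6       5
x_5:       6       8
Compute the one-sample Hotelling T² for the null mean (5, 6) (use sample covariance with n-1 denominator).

Step 1 — sample mean vector:
  mean(X) = (9 + 8 + 5 + 6 + 6) / 5 = 34/5 = 6.8
  mean(Y) = (9 + 2 + 1 + 5 + 8) / 5 = 25/5 = 5
  x̄ = (6.8, 5),  deviation x̄ - mu_0 = (6.8, 5) - (5, 6) = (1.8, -1).

Step 2 — sample covariance matrix, S[i,j] = (1/(n-1)) · Σ_k (x_{k,i} - mean_i) · (x_{k,j} - mean_j), divisor n-1 = 4:
  S[X,X] = ((2.2)·(2.2) + (1.2)·(1.2) + (-1.8)·(-1.8) + (-0.8)·(-0.8) + (-0.8)·(-0.8)) / 4 = 10.8/4 = 2.7
  S[X,Y] = ((2.2)·(4) + (1.2)·(-3) + (-1.8)·(-4) + (-0.8)·(0) + (-0.8)·(3)) / 4 = 10/4 = 2.5
  S[Y,Y] = ((4)·(4) + (-3)·(-3) + (-4)·(-4) + (0)·(0) + (3)·(3)) / 4 = 50/4 = 12.5
  S = [[2.7, 2.5],
 [2.5, 12.5]].

Step 3 — invert S. det(S) = 2.7·12.5 - (2.5)² = 27.5.
  S^{-1} = (1/det) · [[d, -b], [-b, a]] = [[0.4545, -0.0909],
 [-0.0909, 0.0982]].

Step 4 — quadratic form (x̄ - mu_0)^T · S^{-1} · (x̄ - mu_0):
  S^{-1} · (x̄ - mu_0) = (0.9091, -0.2618),
  (x̄ - mu_0)^T · [...] = (1.8)·(0.9091) + (-1)·(-0.2618) = 1.8982.

Step 5 — scale by n: T² = 5 · 1.8982 = 9.4909.

T² ≈ 9.4909


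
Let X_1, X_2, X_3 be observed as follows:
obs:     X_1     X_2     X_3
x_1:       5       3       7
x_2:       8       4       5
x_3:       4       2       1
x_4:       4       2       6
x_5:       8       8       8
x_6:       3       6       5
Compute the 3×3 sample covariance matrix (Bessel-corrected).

Step 1 — column means:
  mean(X_1) = (5 + 8 + 4 + 4 + 8 + 3) / 6 = 32/6 = 5.3333
  mean(X_2) = (3 + 4 + 2 + 2 + 8 + 6) / 6 = 25/6 = 4.1667
  mean(X_3) = (7 + 5 + 1 + 6 + 8 + 5) / 6 = 32/6 = 5.3333

Step 2 — sample covariance S[i,j] = (1/(n-1)) · Σ_k (x_{k,i} - mean_i) · (x_{k,j} - mean_j), with n-1 = 5.
  S[X_1,X_1] = ((-0.3333)·(-0.3333) + (2.6667)·(2.6667) + (-1.3333)·(-1.3333) + (-1.3333)·(-1.3333) + (2.6667)·(2.6667) + (-2.3333)·(-2.3333)) / 5 = 23.3333/5 = 4.6667
  S[X_1,X_2] = ((-0.3333)·(-1.1667) + (2.6667)·(-0.1667) + (-1.3333)·(-2.1667) + (-1.3333)·(-2.1667) + (2.6667)·(3.8333) + (-2.3333)·(1.8333)) / 5 = 11.6667/5 = 2.3333
  S[X_1,X_3] = ((-0.3333)·(1.6667) + (2.6667)·(-0.3333) + (-1.3333)·(-4.3333) + (-1.3333)·(0.6667) + (2.6667)·(2.6667) + (-2.3333)·(-0.3333)) / 5 = 11.3333/5 = 2.2667
  S[X_2,X_2] = ((-1.1667)·(-1.1667) + (-0.1667)·(-0.1667) + (-2.1667)·(-2.1667) + (-2.1667)·(-2.1667) + (3.8333)·(3.8333) + (1.8333)·(1.8333)) / 5 = 28.8333/5 = 5.7667
  S[X_2,X_3] = ((-1.1667)·(1.6667) + (-0.1667)·(-0.3333) + (-2.1667)·(-4.3333) + (-2.1667)·(0.6667) + (3.8333)·(2.6667) + (1.8333)·(-0.3333)) / 5 = 15.6667/5 = 3.1333
  S[X_3,X_3] = ((1.6667)·(1.6667) + (-0.3333)·(-0.3333) + (-4.3333)·(-4.3333) + (0.6667)·(0.6667) + (2.6667)·(2.6667) + (-0.3333)·(-0.3333)) / 5 = 29.3333/5 = 5.8667

S is symmetric (S[j,i] = S[i,j]). Assembling:

S = [[4.6667, 2.3333, 2.2667],
 [2.3333, 5.7667, 3.1333],
 [2.2667, 3.1333, 5.8667]]


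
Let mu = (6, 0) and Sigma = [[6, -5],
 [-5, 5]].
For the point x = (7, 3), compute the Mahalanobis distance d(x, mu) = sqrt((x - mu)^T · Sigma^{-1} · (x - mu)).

Step 1 — centre the observation: (x - mu) = (1, 3).

Step 2 — invert Sigma. det(Sigma) = 6·5 - (-5)² = 5.
  Sigma^{-1} = (1/det) · [[d, -b], [-b, a]] = [[1, 1],
 [1, 1.2]].

Step 3 — form the quadratic (x - mu)^T · Sigma^{-1} · (x - mu):
  Sigma^{-1} · (x - mu) = (4, 4.6).
  (x - mu)^T · [Sigma^{-1} · (x - mu)] = (1)·(4) + (3)·(4.6) = 17.8.

Step 4 — take square root: d = √(17.8) ≈ 4.219.

d(x, mu) = √(17.8) ≈ 4.219


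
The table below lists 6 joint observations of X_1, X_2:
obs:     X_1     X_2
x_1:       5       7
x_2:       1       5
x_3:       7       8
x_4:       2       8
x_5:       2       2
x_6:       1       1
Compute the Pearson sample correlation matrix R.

Step 1 — column means:
  mean(X_1) = (5 + 1 + 7 + 2 + 2 + 1) / 6 = 18/6 = 3
  mean(X_2) = (7 + 5 + 8 + 8 + 2 + 1) / 6 = 31/6 = 5.1667

Step 2 — sample variances and covariances s[i,j] = (1/(n-1)) · Σ_k (x_{k,i} - mean_i) · (x_{k,j} - mean_j), with n-1 = 5:
  s[X_1,X_1] = ((2)·(2) + (-2)·(-2) + (4)·(4) + (-1)·(-1) + (-1)·(-1) + (-2)·(-2)) / 5 = 30/5 = 6
  s[X_1,X_2] = ((2)·(1.8333) + (-2)·(-0.1667) + (4)·(2.8333) + (-1)·(2.8333) + (-1)·(-3.1667) + (-2)·(-4.1667)) / 5 = 24/5 = 4.8
  s[X_2,X_2] = ((1.8333)·(1.8333) + (-0.1667)·(-0.1667) + (2.8333)·(2.8333) + (2.8333)·(2.8333) + (-3.1667)·(-3.1667) + (-4.1667)·(-4.1667)) / 5 = 46.8333/5 = 9.3667
  Sample standard deviations s_i = √(s[i,i]):
  s(X_1) = √(6) = 2.4495
  s(X_2) = √(9.3667) = 3.0605

Step 3 — r_{ij} = s_{ij} / (s_i · s_j):
  r[X_1,X_1] = 1 (diagonal).
  r[X_1,X_2] = 4.8 / (2.4495 · 3.0605) = 4.8 / 7.4967 = 0.6403
  r[X_2,X_2] = 1 (diagonal).

R is symmetric with unit diagonal. Assembling:

R = [[1, 0.6403],
 [0.6403, 1]]


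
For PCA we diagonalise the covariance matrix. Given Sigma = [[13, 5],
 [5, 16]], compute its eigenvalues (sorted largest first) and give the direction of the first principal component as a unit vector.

Step 1 — characteristic polynomial of 2×2 Sigma:
  det(Sigma - λI) = λ² - trace · λ + det = 0.
  trace = 13 + 16 = 29, det = 13·16 - (5)² = 183.
Step 2 — discriminant:
  Δ = trace² - 4·det = 841 - 732 = 109.
Step 3 — eigenvalues:
  λ = (trace ± √Δ)/2 = (29 ± 10.4403)/2,
  λ_1 = 19.7202,  λ_2 = 9.2798.

Step 4 — unit eigenvector for λ_1: solve (Sigma - λ_1 I)v = 0. First row:
  (13 - 19.7202)·v_x + (5)·v_y = 0, i.e. (-6.7202)·v_x + (5)·v_y = 0,
  so v ∝ (b, λ_1 - a) = (5, 6.7202) = u.
  ||u|| = √((5)² + (6.7202)²) = √(70.1605) ≈ 8.3762,
  v_1 = u/||u|| ≈ (0.5969, 0.8023) (||v_1|| = 1).

λ_1 = 19.7202,  λ_2 = 9.2798;  v_1 ≈ (0.5969, 0.8023)


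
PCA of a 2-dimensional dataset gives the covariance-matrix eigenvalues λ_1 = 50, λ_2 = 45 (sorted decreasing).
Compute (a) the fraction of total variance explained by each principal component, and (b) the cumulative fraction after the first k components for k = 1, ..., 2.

Step 1 — total variance = trace(Sigma) = Σ λ_i = 50 + 45 = 95.

Step 2 — fraction explained by component i = λ_i / Σ λ:
  PC1: 50/95 = 0.5263
  PC2: 45/95 = 0.4737

Step 3 — cumulative fraction after k components = (λ_1 + ... + λ_k) / Σ λ:
  k = 1: 50/95 = 0.5263
  k = 2: (50 + 45)/95 = 95/95 = 1

Summary (fraction, with percent):

explained: PC1 0.5263 (52.63%), PC2 0.4737 (47.37%);  cumulative: 0.5263, 1


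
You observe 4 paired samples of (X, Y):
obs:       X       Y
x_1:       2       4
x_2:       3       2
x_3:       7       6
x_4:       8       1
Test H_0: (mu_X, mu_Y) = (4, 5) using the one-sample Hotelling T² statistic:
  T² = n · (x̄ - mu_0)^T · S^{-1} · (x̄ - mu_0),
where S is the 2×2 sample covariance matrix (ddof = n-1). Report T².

Step 1 — sample mean vector:
  mean(X) = (2 + 3 + 7 + 8) / 4 = 20/4 = 5
  mean(Y) = (4 + 2 + 6 + 1) / 4 = 13/4 = 3.25
  x̄ = (5, 3.25),  deviation x̄ - mu_0 = (5, 3.25) - (4, 5) = (1, -1.75).

Step 2 — sample covariance matrix, S[i,j] = (1/(n-1)) · Σ_k (x_{k,i} - mean_i) · (x_{k,j} - mean_j), divisor n-1 = 3:
  S[X,X] = ((-3)·(-3) + (-2)·(-2) + (2)·(2) + (3)·(3)) / 3 = 26/3 = 8.6667
  S[X,Y] = ((-3)·(0.75) + (-2)·(-1.25) + (2)·(2.75) + (3)·(-2.25)) / 3 = -1/3 = -0.3333
  S[Y,Y] = ((0.75)·(0.75) + (-1.25)·(-1.25) + (2.75)·(2.75) + (-2.25)·(-2.25)) / 3 = 14.75/3 = 4.9167
  S = [[8.6667, -0.3333],
 [-0.3333, 4.9167]].

Step 3 — invert S. det(S) = 8.6667·4.9167 - (-0.3333)² = 42.5.
  S^{-1} = (1/det) · [[d, -b], [-b, a]] = [[0.1157, 0.0078],
 [0.0078, 0.2039]].

Step 4 — quadratic form (x̄ - mu_0)^T · S^{-1} · (x̄ - mu_0):
  S^{-1} · (x̄ - mu_0) = (0.102, -0.349),
  (x̄ - mu_0)^T · [...] = (1)·(0.102) + (-1.75)·(-0.349) = 0.7127.

Step 5 — scale by n: T² = 4 · 0.7127 = 2.851.

T² ≈ 2.851
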